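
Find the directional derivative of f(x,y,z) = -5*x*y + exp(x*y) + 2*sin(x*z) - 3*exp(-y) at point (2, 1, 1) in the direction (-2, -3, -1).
sqrt(14)*(-8*exp(3) - 9 - 8*E*cos(2) + 40*E)*exp(-1)/14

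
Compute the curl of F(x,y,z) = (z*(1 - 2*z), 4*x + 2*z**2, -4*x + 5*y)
(5 - 4*z, 5 - 4*z, 4)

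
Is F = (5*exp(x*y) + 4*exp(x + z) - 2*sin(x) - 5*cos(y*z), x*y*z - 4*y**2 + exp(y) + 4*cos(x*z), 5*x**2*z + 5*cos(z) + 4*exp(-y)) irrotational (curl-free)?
No, ∇×F = (-x*y + 4*x*sin(x*z) - 4*exp(-y), -10*x*z + 5*y*sin(y*z) + 4*exp(x + z), -5*x*exp(x*y) + y*z - 4*z*sin(x*z) - 5*z*sin(y*z))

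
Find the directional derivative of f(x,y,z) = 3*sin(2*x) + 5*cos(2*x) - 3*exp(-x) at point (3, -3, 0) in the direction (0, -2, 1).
0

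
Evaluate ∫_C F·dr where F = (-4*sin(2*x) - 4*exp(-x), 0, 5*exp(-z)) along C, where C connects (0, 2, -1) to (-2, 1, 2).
-6 + 2*cos(4) - 5*exp(-2) + 5*E + 4*exp(2)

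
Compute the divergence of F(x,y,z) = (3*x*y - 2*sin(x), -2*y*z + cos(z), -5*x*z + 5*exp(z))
-5*x + 3*y - 2*z + 5*exp(z) - 2*cos(x)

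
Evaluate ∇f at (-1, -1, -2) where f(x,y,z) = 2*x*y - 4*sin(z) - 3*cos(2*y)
(-2, -6*sin(2) - 2, -4*cos(2))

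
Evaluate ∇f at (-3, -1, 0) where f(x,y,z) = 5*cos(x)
(5*sin(3), 0, 0)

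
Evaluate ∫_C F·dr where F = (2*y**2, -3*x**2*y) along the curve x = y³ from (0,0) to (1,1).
33/40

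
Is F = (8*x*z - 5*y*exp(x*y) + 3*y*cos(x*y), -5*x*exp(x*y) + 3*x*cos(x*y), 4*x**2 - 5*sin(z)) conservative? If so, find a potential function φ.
Yes, F is conservative. φ = 4*x**2*z - 5*exp(x*y) + 3*sin(x*y) + 5*cos(z)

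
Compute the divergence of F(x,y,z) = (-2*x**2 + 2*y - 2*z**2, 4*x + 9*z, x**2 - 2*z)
-4*x - 2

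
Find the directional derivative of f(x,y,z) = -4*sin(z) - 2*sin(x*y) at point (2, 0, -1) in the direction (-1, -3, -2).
2*sqrt(14)*(2*cos(1) + 3)/7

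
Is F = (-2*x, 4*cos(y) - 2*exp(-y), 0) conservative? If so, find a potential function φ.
Yes, F is conservative. φ = -x**2 + 4*sin(y) + 2*exp(-y)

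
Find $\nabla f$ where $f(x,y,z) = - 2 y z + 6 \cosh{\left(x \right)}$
(6*sinh(x), -2*z, -2*y)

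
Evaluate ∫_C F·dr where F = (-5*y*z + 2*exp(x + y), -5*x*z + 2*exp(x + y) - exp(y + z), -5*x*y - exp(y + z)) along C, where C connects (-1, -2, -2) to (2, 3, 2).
-80 - 2*exp(-3) + exp(-4) + exp(5)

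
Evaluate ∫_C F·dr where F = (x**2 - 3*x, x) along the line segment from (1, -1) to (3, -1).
-10/3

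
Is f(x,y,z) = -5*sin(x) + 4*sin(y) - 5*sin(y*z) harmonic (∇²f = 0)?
No, ∇²f = 5*y**2*sin(y*z) + 5*z**2*sin(y*z) + 5*sin(x) - 4*sin(y)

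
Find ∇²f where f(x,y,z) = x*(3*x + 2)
6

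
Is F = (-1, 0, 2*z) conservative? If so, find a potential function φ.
Yes, F is conservative. φ = -x + z**2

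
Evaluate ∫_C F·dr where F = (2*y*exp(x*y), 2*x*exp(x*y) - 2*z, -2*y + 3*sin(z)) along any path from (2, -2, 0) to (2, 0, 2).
-2*exp(-4) - 3*cos(2) + 5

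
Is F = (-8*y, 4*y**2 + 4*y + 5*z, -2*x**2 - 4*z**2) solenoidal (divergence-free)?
No, ∇·F = 8*y - 8*z + 4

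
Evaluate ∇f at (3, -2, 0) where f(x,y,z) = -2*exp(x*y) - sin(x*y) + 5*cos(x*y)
(4*exp(-6) + 2*cos(6) - 10*sin(6), 15*sin(6) - 3*cos(6) - 6*exp(-6), 0)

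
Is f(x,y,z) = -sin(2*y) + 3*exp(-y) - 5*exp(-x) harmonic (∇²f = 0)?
No, ∇²f = 4*sin(2*y) + 3*exp(-y) - 5*exp(-x)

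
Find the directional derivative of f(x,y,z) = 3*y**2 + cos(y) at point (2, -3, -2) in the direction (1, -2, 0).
2*sqrt(5)*(18 - sin(3))/5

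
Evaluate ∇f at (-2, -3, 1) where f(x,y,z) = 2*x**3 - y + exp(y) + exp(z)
(24, -1 + exp(-3), E)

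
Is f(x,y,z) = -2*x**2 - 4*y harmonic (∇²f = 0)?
No, ∇²f = -4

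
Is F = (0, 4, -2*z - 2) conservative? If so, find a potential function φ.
Yes, F is conservative. φ = 4*y - z**2 - 2*z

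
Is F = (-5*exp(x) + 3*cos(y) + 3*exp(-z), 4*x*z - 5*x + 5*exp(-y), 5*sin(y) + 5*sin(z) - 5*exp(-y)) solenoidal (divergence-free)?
No, ∇·F = -5*exp(x) + 5*cos(z) - 5*exp(-y)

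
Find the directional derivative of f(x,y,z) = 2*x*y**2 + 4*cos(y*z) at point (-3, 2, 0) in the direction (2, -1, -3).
20*sqrt(14)/7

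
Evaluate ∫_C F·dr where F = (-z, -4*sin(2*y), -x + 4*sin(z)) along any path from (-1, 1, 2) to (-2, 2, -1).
-4 - 4*cos(1) + 2*cos(4) + 2*cos(2)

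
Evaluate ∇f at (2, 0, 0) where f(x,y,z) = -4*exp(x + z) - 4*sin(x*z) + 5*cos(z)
(-4*exp(2), 0, -4*exp(2) - 8)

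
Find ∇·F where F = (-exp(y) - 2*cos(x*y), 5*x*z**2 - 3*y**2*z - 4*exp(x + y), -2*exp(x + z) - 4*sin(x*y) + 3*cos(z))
-6*y*z + 2*y*sin(x*y) - 4*exp(x + y) - 2*exp(x + z) - 3*sin(z)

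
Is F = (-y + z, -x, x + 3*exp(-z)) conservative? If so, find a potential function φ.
Yes, F is conservative. φ = -x*y + x*z - 3*exp(-z)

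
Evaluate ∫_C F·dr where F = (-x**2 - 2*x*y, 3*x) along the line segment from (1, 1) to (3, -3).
-22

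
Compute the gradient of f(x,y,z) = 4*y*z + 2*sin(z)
(0, 4*z, 4*y + 2*cos(z))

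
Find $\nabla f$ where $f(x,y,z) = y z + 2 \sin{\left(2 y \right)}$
(0, z + 4*cos(2*y), y)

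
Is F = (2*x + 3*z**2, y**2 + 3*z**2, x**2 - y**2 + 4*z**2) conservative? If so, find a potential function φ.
No, ∇×F = (-2*y - 6*z, -2*x + 6*z, 0) ≠ 0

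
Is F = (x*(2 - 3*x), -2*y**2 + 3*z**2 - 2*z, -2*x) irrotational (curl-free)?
No, ∇×F = (2 - 6*z, 2, 0)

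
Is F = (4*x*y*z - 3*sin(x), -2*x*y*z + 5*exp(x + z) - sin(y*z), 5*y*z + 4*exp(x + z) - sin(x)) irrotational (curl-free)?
No, ∇×F = (2*x*y + y*cos(y*z) + 5*z - 5*exp(x + z), 4*x*y - 4*exp(x + z) + cos(x), -4*x*z - 2*y*z + 5*exp(x + z))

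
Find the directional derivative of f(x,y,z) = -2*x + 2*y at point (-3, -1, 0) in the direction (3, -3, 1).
-12*sqrt(19)/19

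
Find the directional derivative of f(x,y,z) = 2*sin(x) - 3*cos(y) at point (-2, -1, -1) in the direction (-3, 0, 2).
-6*sqrt(13)*cos(2)/13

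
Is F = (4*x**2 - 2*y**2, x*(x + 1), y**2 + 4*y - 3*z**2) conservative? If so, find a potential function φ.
No, ∇×F = (2*y + 4, 0, 2*x + 4*y + 1) ≠ 0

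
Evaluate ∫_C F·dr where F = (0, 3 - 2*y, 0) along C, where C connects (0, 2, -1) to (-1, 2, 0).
0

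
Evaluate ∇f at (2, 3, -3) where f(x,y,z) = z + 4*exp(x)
(4*exp(2), 0, 1)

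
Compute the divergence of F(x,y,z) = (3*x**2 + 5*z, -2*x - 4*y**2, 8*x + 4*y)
6*x - 8*y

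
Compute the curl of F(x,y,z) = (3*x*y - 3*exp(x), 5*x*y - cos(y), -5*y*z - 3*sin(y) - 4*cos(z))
(-5*z - 3*cos(y), 0, -3*x + 5*y)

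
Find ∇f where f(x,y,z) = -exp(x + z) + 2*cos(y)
(-exp(x + z), -2*sin(y), -exp(x + z))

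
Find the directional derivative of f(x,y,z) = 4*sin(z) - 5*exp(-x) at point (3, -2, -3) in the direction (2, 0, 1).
sqrt(5)*(4*exp(3)*cos(3)/5 + 2)*exp(-3)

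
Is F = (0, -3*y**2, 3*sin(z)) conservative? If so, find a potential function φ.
Yes, F is conservative. φ = -y**3 - 3*cos(z)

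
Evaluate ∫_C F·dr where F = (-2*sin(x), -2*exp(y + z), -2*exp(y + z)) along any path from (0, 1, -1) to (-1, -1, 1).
-2 + 2*cos(1)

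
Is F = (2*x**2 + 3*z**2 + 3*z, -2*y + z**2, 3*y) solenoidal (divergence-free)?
No, ∇·F = 4*x - 2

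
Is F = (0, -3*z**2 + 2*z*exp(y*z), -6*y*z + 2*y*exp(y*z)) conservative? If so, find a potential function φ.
Yes, F is conservative. φ = -3*y*z**2 + 2*exp(y*z)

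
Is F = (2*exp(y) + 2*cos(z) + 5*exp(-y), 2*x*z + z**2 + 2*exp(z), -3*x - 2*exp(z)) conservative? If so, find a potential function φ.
No, ∇×F = (-2*x - 2*z - 2*exp(z), 3 - 2*sin(z), 2*z - 2*exp(y) + 5*exp(-y)) ≠ 0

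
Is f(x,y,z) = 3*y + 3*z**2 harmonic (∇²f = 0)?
No, ∇²f = 6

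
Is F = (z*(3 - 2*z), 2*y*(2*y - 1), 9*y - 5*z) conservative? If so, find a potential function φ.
No, ∇×F = (9, 3 - 4*z, 0) ≠ 0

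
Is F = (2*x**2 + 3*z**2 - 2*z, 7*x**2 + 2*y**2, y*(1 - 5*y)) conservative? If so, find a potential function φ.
No, ∇×F = (1 - 10*y, 6*z - 2, 14*x) ≠ 0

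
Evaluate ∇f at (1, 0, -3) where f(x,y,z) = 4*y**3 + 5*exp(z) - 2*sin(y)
(0, -2, 5*exp(-3))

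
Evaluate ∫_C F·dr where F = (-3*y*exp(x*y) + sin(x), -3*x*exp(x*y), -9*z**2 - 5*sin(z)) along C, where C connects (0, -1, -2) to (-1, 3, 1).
-23 - 3*exp(-3) - 5*cos(2) + 4*cos(1)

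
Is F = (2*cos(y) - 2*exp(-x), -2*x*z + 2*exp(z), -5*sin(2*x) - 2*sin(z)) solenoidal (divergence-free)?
No, ∇·F = -2*cos(z) + 2*exp(-x)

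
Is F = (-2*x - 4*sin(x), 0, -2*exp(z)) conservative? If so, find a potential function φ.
Yes, F is conservative. φ = -x**2 - 2*exp(z) + 4*cos(x)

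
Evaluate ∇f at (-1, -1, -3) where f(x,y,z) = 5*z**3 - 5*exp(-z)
(0, 0, 5*exp(3) + 135)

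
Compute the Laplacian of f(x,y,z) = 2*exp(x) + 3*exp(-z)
2*exp(x) + 3*exp(-z)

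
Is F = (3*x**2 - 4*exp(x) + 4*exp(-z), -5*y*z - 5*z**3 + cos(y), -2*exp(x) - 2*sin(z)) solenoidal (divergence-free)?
No, ∇·F = 6*x - 5*z - 4*exp(x) - sin(y) - 2*cos(z)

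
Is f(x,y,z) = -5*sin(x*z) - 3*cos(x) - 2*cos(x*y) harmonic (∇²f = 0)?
No, ∇²f = 5*x**2*sin(x*z) + 2*x**2*cos(x*y) + 2*y**2*cos(x*y) + 5*z**2*sin(x*z) + 3*cos(x)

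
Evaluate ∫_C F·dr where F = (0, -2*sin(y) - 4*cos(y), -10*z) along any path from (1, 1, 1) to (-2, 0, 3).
-38 - 2*cos(1) + 4*sin(1)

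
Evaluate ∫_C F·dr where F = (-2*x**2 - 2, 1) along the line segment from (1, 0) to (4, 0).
-48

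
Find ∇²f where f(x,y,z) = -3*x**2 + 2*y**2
-2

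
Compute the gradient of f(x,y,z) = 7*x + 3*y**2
(7, 6*y, 0)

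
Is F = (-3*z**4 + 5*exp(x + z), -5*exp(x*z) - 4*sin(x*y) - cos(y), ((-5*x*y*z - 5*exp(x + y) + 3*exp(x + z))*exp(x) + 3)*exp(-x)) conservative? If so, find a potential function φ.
No, ∇×F = (-5*x*z + 5*x*exp(x*z) - 5*exp(x + y), 5*y*z - 12*z**3 + 5*exp(x + y) + 2*exp(x + z) + 3*exp(-x), -4*y*cos(x*y) - 5*z*exp(x*z)) ≠ 0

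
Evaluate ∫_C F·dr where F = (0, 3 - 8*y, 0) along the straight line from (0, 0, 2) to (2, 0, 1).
0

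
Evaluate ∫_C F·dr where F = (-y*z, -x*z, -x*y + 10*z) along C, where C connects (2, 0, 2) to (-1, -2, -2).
4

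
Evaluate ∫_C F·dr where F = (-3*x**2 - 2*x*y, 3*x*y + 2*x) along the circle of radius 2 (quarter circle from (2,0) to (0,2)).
2*pi + 64/3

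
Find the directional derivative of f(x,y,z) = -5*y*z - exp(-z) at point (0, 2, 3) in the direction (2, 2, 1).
-40/3 + exp(-3)/3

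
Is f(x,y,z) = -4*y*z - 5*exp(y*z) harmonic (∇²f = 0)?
No, ∇²f = 5*(-y**2 - z**2)*exp(y*z)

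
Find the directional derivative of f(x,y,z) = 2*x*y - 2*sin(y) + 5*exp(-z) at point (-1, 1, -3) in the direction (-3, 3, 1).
-sqrt(19)*(6*cos(1) + 12 + 5*exp(3))/19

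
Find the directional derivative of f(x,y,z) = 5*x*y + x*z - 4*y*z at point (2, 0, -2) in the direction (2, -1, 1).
-10*sqrt(6)/3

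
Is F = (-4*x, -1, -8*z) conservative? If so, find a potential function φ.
Yes, F is conservative. φ = -2*x**2 - y - 4*z**2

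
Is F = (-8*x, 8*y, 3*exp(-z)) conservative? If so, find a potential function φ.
Yes, F is conservative. φ = -4*x**2 + 4*y**2 - 3*exp(-z)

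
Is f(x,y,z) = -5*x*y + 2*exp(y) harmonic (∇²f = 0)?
No, ∇²f = 2*exp(y)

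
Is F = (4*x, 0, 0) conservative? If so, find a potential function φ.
Yes, F is conservative. φ = 2*x**2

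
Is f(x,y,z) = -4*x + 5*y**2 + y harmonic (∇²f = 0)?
No, ∇²f = 10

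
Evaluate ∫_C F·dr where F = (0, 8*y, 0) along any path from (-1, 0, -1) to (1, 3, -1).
36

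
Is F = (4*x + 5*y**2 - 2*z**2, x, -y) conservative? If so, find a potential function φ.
No, ∇×F = (-1, -4*z, 1 - 10*y) ≠ 0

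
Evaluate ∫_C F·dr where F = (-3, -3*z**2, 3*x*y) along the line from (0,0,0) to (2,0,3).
-6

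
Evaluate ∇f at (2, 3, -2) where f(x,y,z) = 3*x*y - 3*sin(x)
(9 - 3*cos(2), 6, 0)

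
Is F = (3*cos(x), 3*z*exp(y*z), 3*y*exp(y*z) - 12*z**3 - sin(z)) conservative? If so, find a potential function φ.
Yes, F is conservative. φ = -3*z**4 + 3*exp(y*z) + 3*sin(x) + cos(z)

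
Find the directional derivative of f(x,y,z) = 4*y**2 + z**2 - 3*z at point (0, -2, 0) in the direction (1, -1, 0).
8*sqrt(2)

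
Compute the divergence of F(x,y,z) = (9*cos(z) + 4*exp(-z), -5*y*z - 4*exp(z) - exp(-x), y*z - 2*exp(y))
y - 5*z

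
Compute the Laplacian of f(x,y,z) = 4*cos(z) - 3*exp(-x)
-4*cos(z) - 3*exp(-x)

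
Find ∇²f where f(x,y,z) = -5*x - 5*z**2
-10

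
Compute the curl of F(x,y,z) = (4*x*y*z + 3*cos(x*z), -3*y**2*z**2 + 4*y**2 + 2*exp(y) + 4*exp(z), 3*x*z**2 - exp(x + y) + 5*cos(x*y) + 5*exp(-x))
(-5*x*sin(x*y) + 6*y**2*z - 4*exp(z) - exp(x + y), 4*x*y - 3*x*sin(x*z) + 5*y*sin(x*y) - 3*z**2 + exp(x + y) + 5*exp(-x), -4*x*z)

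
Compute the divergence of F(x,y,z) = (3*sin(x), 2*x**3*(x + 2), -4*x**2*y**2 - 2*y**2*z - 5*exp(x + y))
-2*y**2 + 3*cos(x)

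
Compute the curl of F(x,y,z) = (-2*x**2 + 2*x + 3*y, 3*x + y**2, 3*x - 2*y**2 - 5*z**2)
(-4*y, -3, 0)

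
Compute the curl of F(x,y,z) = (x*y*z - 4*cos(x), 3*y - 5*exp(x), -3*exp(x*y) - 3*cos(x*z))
(-3*x*exp(x*y), x*y + 3*y*exp(x*y) - 3*z*sin(x*z), -x*z - 5*exp(x))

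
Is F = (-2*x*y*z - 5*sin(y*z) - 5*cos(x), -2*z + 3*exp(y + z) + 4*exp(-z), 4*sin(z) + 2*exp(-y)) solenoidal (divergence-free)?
No, ∇·F = -2*y*z + 3*exp(y + z) + 5*sin(x) + 4*cos(z)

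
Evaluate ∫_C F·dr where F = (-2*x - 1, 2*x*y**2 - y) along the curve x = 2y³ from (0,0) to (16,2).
-694/3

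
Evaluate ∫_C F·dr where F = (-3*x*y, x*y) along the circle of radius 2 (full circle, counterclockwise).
0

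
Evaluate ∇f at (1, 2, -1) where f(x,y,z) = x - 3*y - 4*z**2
(1, -3, 8)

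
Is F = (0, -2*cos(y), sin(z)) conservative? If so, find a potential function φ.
Yes, F is conservative. φ = -2*sin(y) - cos(z)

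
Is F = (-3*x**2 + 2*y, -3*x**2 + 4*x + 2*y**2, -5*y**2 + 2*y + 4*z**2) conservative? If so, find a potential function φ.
No, ∇×F = (2 - 10*y, 0, 2 - 6*x) ≠ 0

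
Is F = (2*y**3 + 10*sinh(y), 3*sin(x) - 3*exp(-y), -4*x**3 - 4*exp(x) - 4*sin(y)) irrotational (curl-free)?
No, ∇×F = (-4*cos(y), 12*x**2 + 4*exp(x), -6*y**2 + 3*cos(x) - 10*cosh(y))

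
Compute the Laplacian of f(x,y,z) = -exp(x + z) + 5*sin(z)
-2*exp(x + z) - 5*sin(z)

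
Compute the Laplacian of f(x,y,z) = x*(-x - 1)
-2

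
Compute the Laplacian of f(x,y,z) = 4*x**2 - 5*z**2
-2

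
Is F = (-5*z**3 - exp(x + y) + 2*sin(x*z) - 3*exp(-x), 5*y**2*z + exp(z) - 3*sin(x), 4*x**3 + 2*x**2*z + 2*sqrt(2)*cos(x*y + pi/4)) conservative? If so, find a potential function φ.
No, ∇×F = (-2*sqrt(2)*x*sin(x*y + pi/4) - 5*y**2 - exp(z), -12*x**2 - 4*x*z + 2*x*cos(x*z) + 2*sqrt(2)*y*sin(x*y + pi/4) - 15*z**2, exp(x + y) - 3*cos(x)) ≠ 0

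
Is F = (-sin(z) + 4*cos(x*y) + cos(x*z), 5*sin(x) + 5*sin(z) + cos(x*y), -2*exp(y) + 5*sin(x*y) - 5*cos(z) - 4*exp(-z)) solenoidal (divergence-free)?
No, ∇·F = -x*sin(x*y) - 4*y*sin(x*y) - z*sin(x*z) + 5*sin(z) + 4*exp(-z)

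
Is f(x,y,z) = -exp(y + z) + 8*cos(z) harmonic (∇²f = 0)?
No, ∇²f = -2*exp(y + z) - 8*cos(z)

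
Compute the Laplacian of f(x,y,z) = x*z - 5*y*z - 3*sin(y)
3*sin(y)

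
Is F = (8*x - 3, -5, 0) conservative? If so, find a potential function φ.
Yes, F is conservative. φ = 4*x**2 - 3*x - 5*y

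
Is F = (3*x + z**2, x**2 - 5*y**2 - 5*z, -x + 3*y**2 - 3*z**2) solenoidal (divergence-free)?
No, ∇·F = -10*y - 6*z + 3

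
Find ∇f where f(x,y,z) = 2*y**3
(0, 6*y**2, 0)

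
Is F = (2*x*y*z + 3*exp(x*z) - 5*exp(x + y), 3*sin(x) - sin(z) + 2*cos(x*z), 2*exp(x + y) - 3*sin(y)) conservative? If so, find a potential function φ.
No, ∇×F = (2*x*sin(x*z) + 2*exp(x + y) - 3*cos(y) + cos(z), 2*x*y + 3*x*exp(x*z) - 2*exp(x + y), -2*x*z - 2*z*sin(x*z) + 5*exp(x + y) + 3*cos(x)) ≠ 0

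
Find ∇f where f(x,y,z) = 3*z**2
(0, 0, 6*z)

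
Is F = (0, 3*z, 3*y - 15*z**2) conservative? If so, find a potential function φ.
Yes, F is conservative. φ = z*(3*y - 5*z**2)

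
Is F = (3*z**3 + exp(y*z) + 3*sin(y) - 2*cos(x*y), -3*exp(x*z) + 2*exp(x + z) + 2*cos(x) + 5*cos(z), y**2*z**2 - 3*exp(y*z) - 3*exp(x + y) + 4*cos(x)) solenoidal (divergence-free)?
No, ∇·F = y*(2*y*z - 3*exp(y*z) + 2*sin(x*y))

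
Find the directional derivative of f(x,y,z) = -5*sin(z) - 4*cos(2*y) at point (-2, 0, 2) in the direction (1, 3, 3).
-15*sqrt(19)*cos(2)/19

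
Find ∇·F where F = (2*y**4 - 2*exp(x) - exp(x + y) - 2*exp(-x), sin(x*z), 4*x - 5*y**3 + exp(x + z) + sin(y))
((-2*exp(x) - exp(x + y) + exp(x + z))*exp(x) + 2)*exp(-x)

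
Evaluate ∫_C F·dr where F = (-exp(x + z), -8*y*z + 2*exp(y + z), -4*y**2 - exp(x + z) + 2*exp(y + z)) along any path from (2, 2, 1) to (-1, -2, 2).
-exp(3) - 14 - E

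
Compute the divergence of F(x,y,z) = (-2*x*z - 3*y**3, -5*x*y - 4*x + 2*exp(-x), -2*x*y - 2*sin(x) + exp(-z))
-5*x - 2*z - exp(-z)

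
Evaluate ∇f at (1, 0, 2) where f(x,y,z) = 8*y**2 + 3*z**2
(0, 0, 12)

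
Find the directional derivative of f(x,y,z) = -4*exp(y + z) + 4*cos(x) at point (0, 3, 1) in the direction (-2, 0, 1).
-4*sqrt(5)*exp(4)/5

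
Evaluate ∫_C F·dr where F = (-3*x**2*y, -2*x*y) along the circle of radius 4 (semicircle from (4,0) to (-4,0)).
-256/3 + 96*pi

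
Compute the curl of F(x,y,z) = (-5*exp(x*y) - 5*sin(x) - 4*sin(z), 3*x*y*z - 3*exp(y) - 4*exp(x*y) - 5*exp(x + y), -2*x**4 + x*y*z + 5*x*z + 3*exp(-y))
(-3*x*y + x*z - 3*exp(-y), 8*x**3 - y*z - 5*z - 4*cos(z), 5*x*exp(x*y) + 3*y*z - 4*y*exp(x*y) - 5*exp(x + y))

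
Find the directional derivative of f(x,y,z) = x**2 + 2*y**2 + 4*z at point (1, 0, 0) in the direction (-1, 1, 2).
sqrt(6)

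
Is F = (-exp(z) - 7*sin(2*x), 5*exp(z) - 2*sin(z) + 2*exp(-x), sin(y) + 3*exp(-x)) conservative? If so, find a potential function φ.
No, ∇×F = (-5*exp(z) + cos(y) + 2*cos(z), -exp(z) + 3*exp(-x), -2*exp(-x)) ≠ 0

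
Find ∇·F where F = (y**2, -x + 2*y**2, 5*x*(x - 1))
4*y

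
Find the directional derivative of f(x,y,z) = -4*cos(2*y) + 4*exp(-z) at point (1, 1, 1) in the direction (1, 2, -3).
2*sqrt(14)*(3 + 4*E*sin(2))*exp(-1)/7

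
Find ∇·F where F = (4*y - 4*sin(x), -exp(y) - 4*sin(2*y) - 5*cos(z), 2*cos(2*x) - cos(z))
-exp(y) + sin(z) - 4*cos(x) - 8*cos(2*y)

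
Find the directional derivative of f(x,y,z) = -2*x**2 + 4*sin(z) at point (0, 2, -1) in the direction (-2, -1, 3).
6*sqrt(14)*cos(1)/7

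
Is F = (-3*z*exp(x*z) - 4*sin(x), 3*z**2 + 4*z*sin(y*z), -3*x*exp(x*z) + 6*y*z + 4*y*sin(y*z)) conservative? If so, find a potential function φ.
Yes, F is conservative. φ = 3*y*z**2 - 3*exp(x*z) + 4*cos(x) - 4*cos(y*z)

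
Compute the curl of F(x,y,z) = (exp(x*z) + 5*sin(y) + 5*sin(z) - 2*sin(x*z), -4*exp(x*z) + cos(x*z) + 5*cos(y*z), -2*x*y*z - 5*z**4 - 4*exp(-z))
(-2*x*z + 4*x*exp(x*z) + x*sin(x*z) + 5*y*sin(y*z), x*exp(x*z) - 2*x*cos(x*z) + 2*y*z + 5*cos(z), -4*z*exp(x*z) - z*sin(x*z) - 5*cos(y))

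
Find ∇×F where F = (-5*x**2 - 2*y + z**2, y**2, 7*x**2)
(0, -14*x + 2*z, 2)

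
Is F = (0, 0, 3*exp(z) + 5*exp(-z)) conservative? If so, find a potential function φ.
Yes, F is conservative. φ = 3*exp(z) - 5*exp(-z)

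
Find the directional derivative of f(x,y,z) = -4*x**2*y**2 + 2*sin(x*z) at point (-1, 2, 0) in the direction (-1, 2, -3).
-29*sqrt(14)/7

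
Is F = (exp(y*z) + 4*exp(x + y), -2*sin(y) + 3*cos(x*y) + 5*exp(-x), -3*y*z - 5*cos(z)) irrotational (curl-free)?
No, ∇×F = (-3*z, y*exp(y*z), -3*y*sin(x*y) - z*exp(y*z) - 4*exp(x + y) - 5*exp(-x))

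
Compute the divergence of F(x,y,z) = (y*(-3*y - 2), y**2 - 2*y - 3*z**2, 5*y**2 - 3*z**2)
2*y - 6*z - 2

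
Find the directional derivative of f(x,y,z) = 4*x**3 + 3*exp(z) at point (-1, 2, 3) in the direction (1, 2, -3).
3*sqrt(14)*(4 - 3*exp(3))/14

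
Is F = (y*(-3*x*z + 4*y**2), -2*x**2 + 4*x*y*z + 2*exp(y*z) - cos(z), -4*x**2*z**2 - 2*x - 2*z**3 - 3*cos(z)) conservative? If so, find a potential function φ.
No, ∇×F = (-4*x*y - 2*y*exp(y*z) - sin(z), -3*x*y + 8*x*z**2 + 2, 3*x*z - 4*x - 12*y**2 + 4*y*z) ≠ 0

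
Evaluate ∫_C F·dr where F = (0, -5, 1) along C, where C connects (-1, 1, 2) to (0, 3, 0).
-12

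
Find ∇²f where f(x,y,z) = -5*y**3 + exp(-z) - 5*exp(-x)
-30*y + exp(-z) - 5*exp(-x)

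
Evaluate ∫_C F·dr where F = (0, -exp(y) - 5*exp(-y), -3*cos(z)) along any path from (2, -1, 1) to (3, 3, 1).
(-exp(6) - 5*exp(4) + 5 + exp(2))*exp(-3)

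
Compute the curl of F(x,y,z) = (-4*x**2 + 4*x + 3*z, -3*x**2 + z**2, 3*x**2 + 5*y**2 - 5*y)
(10*y - 2*z - 5, 3 - 6*x, -6*x)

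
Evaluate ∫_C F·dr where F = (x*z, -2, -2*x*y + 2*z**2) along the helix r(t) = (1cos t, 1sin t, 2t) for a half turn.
pi*(3 + 32*pi**2)/6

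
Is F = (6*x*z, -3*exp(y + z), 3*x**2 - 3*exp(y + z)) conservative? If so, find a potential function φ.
Yes, F is conservative. φ = 3*x**2*z - 3*exp(y + z)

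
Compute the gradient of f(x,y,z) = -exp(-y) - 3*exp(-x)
(3*exp(-x), exp(-y), 0)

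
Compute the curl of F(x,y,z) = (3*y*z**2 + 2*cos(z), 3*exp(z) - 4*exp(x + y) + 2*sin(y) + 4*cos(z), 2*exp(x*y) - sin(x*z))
(2*x*exp(x*y) - 3*exp(z) + 4*sin(z), 6*y*z - 2*y*exp(x*y) + z*cos(x*z) - 2*sin(z), -3*z**2 - 4*exp(x + y))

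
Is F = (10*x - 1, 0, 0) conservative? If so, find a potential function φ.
Yes, F is conservative. φ = x*(5*x - 1)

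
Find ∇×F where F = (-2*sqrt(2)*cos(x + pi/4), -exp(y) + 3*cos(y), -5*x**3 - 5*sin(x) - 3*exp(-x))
(0, 15*x**2 + 5*cos(x) - 3*exp(-x), 0)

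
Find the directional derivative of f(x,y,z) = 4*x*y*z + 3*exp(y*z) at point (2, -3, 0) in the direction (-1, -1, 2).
-11*sqrt(6)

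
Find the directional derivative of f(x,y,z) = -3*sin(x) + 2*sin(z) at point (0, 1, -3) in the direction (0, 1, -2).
-4*sqrt(5)*cos(3)/5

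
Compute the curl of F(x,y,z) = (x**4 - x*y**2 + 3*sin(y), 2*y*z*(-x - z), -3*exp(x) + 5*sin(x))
(2*y*(x + 2*z), 3*exp(x) - 5*cos(x), 2*x*y - 2*y*z - 3*cos(y))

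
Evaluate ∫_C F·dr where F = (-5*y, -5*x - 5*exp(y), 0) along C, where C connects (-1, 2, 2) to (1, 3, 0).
-5*exp(3) - 25 + 5*exp(2)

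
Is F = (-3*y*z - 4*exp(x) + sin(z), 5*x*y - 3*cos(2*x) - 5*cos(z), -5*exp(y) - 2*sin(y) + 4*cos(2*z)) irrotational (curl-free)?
No, ∇×F = (-5*exp(y) - 5*sin(z) - 2*cos(y), -3*y + cos(z), 5*y + 3*z + 6*sin(2*x))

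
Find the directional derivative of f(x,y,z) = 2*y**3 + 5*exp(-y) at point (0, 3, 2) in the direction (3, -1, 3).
sqrt(19)*(5 - 54*exp(3))*exp(-3)/19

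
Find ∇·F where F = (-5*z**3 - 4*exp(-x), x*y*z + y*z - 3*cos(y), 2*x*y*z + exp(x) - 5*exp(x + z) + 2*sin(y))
2*x*y + x*z + z - 5*exp(x + z) + 3*sin(y) + 4*exp(-x)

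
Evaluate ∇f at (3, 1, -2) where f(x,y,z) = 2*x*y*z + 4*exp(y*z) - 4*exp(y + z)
(-4, -12 - 4*exp(-1) - 8*exp(-2), -4*exp(-1) + 4*exp(-2) + 6)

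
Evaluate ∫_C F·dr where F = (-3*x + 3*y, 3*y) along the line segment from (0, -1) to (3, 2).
-9/2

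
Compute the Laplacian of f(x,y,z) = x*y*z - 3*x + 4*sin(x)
-4*sin(x)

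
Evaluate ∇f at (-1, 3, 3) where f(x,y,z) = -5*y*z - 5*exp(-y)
(0, -15 + 5*exp(-3), -15)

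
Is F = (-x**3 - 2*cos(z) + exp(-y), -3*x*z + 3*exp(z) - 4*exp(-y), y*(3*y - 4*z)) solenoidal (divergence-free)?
No, ∇·F = -3*x**2 - 4*y + 4*exp(-y)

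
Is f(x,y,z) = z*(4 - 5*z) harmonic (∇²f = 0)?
No, ∇²f = -10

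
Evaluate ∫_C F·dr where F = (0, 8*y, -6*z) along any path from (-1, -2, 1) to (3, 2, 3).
-24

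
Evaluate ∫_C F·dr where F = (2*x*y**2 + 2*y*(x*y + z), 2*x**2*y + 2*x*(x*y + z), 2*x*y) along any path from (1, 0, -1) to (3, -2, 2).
48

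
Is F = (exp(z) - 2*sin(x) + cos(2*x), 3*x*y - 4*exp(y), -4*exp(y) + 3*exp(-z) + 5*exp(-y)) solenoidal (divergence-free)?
No, ∇·F = 3*x - 4*exp(y) - 2*sin(2*x) - 2*cos(x) - 3*exp(-z)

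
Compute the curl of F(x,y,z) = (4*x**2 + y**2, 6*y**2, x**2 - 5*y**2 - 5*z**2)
(-10*y, -2*x, -2*y)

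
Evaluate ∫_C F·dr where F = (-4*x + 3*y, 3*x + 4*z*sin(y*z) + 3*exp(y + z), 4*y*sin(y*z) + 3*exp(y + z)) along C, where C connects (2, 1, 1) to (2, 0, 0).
-3*exp(2) - 7 + 4*cos(1)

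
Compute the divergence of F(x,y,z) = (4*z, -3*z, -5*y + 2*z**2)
4*z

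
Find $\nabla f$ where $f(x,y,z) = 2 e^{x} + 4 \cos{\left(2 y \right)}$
(2*exp(x), -8*sin(2*y), 0)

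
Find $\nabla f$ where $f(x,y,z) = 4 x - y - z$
(4, -1, -1)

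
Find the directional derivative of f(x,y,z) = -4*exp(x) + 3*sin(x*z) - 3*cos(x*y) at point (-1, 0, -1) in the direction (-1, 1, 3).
2*sqrt(11)*(-3*E*cos(1) + 2)*exp(-1)/11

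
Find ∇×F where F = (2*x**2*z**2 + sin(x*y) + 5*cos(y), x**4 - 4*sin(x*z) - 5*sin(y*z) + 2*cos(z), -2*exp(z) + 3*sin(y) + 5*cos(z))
(4*x*cos(x*z) + 5*y*cos(y*z) + 2*sin(z) + 3*cos(y), 4*x**2*z, 4*x**3 - x*cos(x*y) - 4*z*cos(x*z) + 5*sin(y))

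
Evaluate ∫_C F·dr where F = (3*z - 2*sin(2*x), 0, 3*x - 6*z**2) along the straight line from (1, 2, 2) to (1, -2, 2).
0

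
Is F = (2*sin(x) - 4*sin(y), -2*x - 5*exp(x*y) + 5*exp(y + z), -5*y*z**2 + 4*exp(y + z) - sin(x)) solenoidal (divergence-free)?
No, ∇·F = -5*x*exp(x*y) - 10*y*z + 9*exp(y + z) + 2*cos(x)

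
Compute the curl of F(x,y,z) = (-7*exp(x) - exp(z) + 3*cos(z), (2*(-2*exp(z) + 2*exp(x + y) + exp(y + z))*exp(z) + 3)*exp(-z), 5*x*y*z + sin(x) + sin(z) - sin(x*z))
(5*x*z + 4*exp(z) - 2*exp(y + z) + 3*exp(-z), -5*y*z + z*cos(x*z) - exp(z) - 3*sin(z) - cos(x), 4*exp(x + y))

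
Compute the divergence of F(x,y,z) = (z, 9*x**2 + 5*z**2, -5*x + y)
0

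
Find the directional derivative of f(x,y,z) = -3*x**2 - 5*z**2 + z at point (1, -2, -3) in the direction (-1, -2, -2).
-56/3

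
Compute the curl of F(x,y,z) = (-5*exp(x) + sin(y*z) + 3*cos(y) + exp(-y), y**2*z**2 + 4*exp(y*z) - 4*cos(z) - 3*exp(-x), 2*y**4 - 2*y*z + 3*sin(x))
(8*y**3 - 2*y**2*z - 4*y*exp(y*z) - 2*z - 4*sin(z), y*cos(y*z) - 3*cos(x), -z*cos(y*z) + 3*sin(y) + exp(-y) + 3*exp(-x))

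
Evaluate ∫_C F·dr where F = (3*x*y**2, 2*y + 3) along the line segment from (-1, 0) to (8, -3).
1863/4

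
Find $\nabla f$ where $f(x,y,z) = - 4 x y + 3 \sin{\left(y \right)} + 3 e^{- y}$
(-4*y, -4*x + 3*cos(y) - 3*exp(-y), 0)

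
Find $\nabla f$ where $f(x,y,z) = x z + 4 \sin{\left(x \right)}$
(z + 4*cos(x), 0, x)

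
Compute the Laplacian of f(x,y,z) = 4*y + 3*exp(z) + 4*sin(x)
3*exp(z) - 4*sin(x)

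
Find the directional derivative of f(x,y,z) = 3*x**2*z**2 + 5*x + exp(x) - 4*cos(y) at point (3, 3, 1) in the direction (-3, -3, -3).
-sqrt(3)*(4*sin(3) + exp(3) + 77)/3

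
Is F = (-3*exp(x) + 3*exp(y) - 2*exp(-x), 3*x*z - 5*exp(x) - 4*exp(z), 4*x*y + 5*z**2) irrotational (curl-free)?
No, ∇×F = (x + 4*exp(z), -4*y, 3*z - 5*exp(x) - 3*exp(y))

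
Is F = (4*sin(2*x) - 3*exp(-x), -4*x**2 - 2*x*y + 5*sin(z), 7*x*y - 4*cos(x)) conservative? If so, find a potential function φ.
No, ∇×F = (7*x - 5*cos(z), -7*y - 4*sin(x), -8*x - 2*y) ≠ 0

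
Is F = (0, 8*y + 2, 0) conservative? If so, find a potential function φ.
Yes, F is conservative. φ = 2*y*(2*y + 1)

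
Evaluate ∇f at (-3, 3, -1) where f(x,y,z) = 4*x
(4, 0, 0)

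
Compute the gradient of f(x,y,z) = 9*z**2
(0, 0, 18*z)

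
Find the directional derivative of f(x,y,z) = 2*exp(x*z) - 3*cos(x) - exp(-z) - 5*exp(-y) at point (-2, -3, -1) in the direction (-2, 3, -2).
sqrt(17)*(-2*E + 6*sin(2) + 12*exp(2) + 15*exp(3))/17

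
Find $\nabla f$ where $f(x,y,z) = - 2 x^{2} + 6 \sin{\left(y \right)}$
(-4*x, 6*cos(y), 0)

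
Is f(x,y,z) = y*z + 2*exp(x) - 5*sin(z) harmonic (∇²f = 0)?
No, ∇²f = 2*exp(x) + 5*sin(z)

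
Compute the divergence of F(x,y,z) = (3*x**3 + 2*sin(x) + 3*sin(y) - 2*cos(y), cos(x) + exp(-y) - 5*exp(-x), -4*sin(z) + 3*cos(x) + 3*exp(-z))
9*x**2 + 2*cos(x) - 4*cos(z) - 3*exp(-z) - exp(-y)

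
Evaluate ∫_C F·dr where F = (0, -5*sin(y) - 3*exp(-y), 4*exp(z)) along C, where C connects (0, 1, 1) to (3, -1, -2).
(-exp(3) - 3*E + 4)*exp(-2)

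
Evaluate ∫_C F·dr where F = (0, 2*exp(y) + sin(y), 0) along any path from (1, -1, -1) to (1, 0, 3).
-2*exp(-1) + cos(1) + 1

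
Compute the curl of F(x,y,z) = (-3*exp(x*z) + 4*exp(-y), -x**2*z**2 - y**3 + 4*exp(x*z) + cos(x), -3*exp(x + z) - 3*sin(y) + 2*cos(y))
(2*x**2*z - 4*x*exp(x*z) - 2*sin(y) - 3*cos(y), -3*x*exp(x*z) + 3*exp(x + z), -2*x*z**2 + 4*z*exp(x*z) - sin(x) + 4*exp(-y))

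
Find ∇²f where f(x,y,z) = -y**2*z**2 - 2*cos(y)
-2*y**2 - 2*z**2 + 2*cos(y)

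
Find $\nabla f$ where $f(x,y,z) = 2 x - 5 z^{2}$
(2, 0, -10*z)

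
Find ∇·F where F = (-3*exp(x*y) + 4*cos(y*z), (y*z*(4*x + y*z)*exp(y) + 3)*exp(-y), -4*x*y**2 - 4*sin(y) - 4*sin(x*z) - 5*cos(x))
4*x*z - 4*x*cos(x*z) + 2*y*z**2 - 3*y*exp(x*y) - 3*exp(-y)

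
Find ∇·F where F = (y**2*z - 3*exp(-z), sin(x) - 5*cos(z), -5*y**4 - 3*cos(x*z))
3*x*sin(x*z)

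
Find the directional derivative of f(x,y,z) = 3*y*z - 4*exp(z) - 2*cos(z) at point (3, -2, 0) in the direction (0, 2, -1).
2*sqrt(5)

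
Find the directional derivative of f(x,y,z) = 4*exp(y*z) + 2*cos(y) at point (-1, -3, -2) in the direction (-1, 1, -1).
2*sqrt(3)*(sin(3) + 2*exp(6))/3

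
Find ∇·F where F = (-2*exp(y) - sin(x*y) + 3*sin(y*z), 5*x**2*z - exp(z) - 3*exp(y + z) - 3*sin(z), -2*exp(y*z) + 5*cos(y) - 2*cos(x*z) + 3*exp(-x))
2*x*sin(x*z) - 2*y*exp(y*z) - y*cos(x*y) - 3*exp(y + z)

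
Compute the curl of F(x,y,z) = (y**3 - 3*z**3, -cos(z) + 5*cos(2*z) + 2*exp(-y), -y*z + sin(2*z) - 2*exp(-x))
(-z - sin(z) + 10*sin(2*z), -9*z**2 - 2*exp(-x), -3*y**2)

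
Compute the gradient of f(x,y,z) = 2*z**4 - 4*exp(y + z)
(0, -4*exp(y + z), 8*z**3 - 4*exp(y + z))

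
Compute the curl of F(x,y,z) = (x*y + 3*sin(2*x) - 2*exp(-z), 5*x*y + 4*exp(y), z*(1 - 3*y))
(-3*z, 2*exp(-z), -x + 5*y)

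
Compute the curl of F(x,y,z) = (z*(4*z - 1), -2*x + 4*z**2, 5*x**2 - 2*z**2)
(-8*z, -10*x + 8*z - 1, -2)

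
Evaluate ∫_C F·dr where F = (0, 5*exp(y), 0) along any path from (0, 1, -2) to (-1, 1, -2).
0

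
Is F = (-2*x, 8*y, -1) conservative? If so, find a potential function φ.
Yes, F is conservative. φ = -x**2 + 4*y**2 - z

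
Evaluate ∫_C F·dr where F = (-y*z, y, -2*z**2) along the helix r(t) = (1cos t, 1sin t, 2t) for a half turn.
pi**2*(3 - 32*pi)/6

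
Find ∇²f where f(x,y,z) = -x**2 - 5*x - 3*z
-2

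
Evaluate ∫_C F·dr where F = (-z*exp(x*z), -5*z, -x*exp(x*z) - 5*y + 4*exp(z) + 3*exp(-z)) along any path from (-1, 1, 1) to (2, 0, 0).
5 - 8*sinh(1)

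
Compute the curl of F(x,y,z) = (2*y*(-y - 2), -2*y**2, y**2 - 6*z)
(2*y, 0, 4*y + 4)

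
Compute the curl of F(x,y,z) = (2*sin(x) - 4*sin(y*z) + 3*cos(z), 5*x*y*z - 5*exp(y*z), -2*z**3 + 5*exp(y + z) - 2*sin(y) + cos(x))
(-5*x*y + 5*y*exp(y*z) + 5*exp(y + z) - 2*cos(y), -4*y*cos(y*z) + sin(x) - 3*sin(z), z*(5*y + 4*cos(y*z)))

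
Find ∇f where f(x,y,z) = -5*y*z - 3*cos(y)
(0, -5*z + 3*sin(y), -5*y)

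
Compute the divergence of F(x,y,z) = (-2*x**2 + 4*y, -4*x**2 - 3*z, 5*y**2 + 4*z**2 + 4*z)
-4*x + 8*z + 4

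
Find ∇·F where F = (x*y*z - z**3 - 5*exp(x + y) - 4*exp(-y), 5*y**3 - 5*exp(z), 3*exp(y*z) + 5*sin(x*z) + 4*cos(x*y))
5*x*cos(x*z) + 15*y**2 + y*z + 3*y*exp(y*z) - 5*exp(x + y)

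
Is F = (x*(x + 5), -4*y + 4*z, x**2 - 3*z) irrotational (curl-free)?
No, ∇×F = (-4, -2*x, 0)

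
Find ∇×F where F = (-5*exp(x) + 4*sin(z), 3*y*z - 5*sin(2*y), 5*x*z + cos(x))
(-3*y, -5*z + sin(x) + 4*cos(z), 0)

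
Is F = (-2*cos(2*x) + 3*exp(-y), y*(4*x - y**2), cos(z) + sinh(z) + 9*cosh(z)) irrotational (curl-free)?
No, ∇×F = (0, 0, 4*y + 3*exp(-y))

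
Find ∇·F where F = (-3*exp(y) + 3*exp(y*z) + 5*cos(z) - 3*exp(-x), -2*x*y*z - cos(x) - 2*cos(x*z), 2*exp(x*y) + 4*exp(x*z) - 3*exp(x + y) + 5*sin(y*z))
-2*x*z + 4*x*exp(x*z) + 5*y*cos(y*z) + 3*exp(-x)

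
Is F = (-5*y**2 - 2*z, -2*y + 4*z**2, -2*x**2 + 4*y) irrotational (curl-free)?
No, ∇×F = (4 - 8*z, 4*x - 2, 10*y)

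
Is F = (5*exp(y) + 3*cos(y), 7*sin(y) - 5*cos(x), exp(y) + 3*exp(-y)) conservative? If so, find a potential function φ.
No, ∇×F = (exp(y) - 3*exp(-y), 0, -5*exp(y) + 5*sin(x) + 3*sin(y)) ≠ 0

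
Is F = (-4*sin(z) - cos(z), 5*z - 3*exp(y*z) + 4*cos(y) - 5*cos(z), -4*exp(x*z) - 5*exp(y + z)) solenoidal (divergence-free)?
No, ∇·F = -4*x*exp(x*z) - 3*z*exp(y*z) - 5*exp(y + z) - 4*sin(y)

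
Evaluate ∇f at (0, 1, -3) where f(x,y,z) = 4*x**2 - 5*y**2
(0, -10, 0)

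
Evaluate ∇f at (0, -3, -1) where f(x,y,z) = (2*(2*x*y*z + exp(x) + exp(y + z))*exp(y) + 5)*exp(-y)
(14, (2 - 5*exp(7))*exp(-4), 2*exp(-4))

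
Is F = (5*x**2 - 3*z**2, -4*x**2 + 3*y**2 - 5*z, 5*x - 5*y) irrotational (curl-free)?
No, ∇×F = (0, -6*z - 5, -8*x)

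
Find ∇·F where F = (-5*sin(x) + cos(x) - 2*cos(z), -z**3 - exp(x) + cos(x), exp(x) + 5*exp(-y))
-sin(x) - 5*cos(x)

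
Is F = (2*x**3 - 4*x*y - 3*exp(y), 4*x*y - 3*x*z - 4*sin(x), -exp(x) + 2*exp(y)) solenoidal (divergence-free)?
No, ∇·F = 6*x**2 + 4*x - 4*y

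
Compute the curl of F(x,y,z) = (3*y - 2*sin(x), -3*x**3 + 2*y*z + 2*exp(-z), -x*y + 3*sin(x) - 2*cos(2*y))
(-x - 2*y + 4*sin(2*y) + 2*exp(-z), y - 3*cos(x), -9*x**2 - 3)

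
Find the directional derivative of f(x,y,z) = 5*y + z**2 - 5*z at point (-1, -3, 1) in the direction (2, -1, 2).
-11/3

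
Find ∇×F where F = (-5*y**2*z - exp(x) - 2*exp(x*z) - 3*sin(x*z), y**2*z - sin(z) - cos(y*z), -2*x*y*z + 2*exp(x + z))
(-2*x*z - y**2 - y*sin(y*z) + cos(z), -2*x*exp(x*z) - 3*x*cos(x*z) - 5*y**2 + 2*y*z - 2*exp(x + z), 10*y*z)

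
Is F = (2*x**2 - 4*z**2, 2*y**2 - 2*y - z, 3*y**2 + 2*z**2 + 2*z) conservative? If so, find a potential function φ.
No, ∇×F = (6*y + 1, -8*z, 0) ≠ 0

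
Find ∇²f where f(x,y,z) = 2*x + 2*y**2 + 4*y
4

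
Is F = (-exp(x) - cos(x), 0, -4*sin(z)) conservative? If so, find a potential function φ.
Yes, F is conservative. φ = -exp(x) - sin(x) + 4*cos(z)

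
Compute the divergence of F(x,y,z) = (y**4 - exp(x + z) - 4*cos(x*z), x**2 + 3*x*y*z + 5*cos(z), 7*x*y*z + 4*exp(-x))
7*x*y + 3*x*z + 4*z*sin(x*z) - exp(x + z)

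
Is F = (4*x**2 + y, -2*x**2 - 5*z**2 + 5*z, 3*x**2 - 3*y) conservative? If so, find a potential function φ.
No, ∇×F = (10*z - 8, -6*x, -4*x - 1) ≠ 0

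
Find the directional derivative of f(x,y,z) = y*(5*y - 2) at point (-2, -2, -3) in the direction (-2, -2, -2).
22*sqrt(3)/3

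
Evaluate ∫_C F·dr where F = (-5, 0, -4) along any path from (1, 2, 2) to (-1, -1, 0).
18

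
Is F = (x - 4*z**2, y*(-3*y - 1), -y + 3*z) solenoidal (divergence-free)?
No, ∇·F = 3 - 6*y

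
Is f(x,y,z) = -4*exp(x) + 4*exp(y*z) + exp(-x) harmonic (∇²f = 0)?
No, ∇²f = (4*(y**2*exp(y*z) + z**2*exp(y*z) - exp(x))*exp(x) + 1)*exp(-x)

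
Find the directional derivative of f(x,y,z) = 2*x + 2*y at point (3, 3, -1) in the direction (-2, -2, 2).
-4*sqrt(3)/3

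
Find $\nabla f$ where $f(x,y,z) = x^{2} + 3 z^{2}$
(2*x, 0, 6*z)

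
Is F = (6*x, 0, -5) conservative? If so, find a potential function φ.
Yes, F is conservative. φ = 3*x**2 - 5*z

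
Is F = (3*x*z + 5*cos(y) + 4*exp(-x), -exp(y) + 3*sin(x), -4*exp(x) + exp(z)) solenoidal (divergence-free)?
No, ∇·F = 3*z - exp(y) + exp(z) - 4*exp(-x)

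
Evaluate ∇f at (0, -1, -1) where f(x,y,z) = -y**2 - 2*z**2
(0, 2, 4)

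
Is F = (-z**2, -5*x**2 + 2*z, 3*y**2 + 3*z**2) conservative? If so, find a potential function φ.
No, ∇×F = (6*y - 2, -2*z, -10*x) ≠ 0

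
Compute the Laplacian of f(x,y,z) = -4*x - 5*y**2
-10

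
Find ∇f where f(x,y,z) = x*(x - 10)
(2*x - 10, 0, 0)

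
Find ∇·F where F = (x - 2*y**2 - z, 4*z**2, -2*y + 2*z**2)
4*z + 1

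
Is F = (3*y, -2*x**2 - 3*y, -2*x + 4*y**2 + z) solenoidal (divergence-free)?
No, ∇·F = -2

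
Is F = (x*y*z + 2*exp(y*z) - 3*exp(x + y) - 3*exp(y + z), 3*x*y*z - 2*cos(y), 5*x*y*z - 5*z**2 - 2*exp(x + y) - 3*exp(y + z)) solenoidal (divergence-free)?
No, ∇·F = 5*x*y + 3*x*z + y*z - 10*z - 3*exp(x + y) - 3*exp(y + z) + 2*sin(y)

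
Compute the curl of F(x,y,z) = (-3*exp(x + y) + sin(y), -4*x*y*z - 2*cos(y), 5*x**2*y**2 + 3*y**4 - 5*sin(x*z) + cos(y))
(10*x**2*y + 4*x*y + 12*y**3 - sin(y), -10*x*y**2 + 5*z*cos(x*z), -4*y*z + 3*exp(x + y) - cos(y))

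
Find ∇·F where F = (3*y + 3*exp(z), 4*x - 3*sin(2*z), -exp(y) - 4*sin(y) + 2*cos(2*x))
0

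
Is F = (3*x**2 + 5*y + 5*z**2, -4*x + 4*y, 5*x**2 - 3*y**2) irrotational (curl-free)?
No, ∇×F = (-6*y, -10*x + 10*z, -9)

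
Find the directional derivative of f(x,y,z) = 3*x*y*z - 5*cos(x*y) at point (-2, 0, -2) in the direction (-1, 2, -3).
12*sqrt(14)/7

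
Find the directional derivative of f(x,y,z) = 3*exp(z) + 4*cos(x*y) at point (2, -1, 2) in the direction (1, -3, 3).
sqrt(19)*(-28*sin(2) + 9*exp(2))/19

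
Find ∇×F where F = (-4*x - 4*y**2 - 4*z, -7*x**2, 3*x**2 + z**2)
(0, -6*x - 4, -14*x + 8*y)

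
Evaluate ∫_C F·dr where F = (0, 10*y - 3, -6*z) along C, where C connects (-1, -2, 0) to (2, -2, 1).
-3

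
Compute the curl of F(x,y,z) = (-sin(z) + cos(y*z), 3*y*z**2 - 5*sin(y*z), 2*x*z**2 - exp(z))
(y*(-6*z + 5*cos(y*z)), -y*sin(y*z) - 2*z**2 - cos(z), z*sin(y*z))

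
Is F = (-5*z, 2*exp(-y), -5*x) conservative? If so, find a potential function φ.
Yes, F is conservative. φ = -5*x*z - 2*exp(-y)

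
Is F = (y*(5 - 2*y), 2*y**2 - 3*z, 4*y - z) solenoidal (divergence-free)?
No, ∇·F = 4*y - 1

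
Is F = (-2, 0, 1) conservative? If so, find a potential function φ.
Yes, F is conservative. φ = -2*x + z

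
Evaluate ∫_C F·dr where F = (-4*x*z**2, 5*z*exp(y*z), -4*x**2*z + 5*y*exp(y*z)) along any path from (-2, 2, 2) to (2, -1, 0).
37 - 5*exp(4)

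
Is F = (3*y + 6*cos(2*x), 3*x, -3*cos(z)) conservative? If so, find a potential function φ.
Yes, F is conservative. φ = 3*x*y + 3*sin(2*x) - 3*sin(z)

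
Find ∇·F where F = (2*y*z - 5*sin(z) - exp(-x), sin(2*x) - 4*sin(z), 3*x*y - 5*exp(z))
-5*exp(z) + exp(-x)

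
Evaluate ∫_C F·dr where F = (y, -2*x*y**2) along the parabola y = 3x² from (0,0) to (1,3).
-101/7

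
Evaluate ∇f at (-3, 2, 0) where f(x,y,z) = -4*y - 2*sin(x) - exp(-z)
(-2*cos(3), -4, 1)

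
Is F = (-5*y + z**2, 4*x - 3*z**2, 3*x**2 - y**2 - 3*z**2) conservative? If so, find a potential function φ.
No, ∇×F = (-2*y + 6*z, -6*x + 2*z, 9) ≠ 0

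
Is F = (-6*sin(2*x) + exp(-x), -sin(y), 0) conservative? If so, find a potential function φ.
Yes, F is conservative. φ = 3*cos(2*x) + cos(y) - exp(-x)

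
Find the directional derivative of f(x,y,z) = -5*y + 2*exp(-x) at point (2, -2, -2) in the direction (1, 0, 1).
-sqrt(2)*exp(-2)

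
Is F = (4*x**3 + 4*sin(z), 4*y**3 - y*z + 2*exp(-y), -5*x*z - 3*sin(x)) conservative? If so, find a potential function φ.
No, ∇×F = (y, 5*z + 3*cos(x) + 4*cos(z), 0) ≠ 0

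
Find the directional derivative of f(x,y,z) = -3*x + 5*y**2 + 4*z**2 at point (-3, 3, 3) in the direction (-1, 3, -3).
21*sqrt(19)/19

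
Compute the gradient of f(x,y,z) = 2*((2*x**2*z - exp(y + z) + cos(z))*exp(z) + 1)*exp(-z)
(8*x*z, -2*exp(y + z), 2*((2*x**2 - exp(y + z) - sin(z))*exp(z) - 1)*exp(-z))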